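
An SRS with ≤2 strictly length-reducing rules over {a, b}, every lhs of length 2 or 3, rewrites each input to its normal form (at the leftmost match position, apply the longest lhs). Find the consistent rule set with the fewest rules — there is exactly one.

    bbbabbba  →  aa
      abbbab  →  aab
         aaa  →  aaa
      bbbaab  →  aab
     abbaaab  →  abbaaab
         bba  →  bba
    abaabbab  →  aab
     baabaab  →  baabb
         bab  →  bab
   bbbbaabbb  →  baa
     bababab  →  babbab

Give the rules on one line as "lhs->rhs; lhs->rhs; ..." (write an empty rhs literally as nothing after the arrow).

  | bbbabbba => abbba => aa
  | abbbab => aab
  | aaa
  | bbbaab => aab

aba->ab; bbb->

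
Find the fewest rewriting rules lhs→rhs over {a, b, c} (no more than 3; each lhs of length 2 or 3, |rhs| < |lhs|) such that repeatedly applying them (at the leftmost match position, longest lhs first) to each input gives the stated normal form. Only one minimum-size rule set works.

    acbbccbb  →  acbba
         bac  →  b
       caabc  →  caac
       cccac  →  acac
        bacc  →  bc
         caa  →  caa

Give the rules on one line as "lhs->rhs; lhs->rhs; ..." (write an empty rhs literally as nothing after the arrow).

  | acbbccbb => acbbabb => acbbab => acbba
  | bac => b
  | caabc => caac
  | cccac => acac

ab->a; bac->b; cc->a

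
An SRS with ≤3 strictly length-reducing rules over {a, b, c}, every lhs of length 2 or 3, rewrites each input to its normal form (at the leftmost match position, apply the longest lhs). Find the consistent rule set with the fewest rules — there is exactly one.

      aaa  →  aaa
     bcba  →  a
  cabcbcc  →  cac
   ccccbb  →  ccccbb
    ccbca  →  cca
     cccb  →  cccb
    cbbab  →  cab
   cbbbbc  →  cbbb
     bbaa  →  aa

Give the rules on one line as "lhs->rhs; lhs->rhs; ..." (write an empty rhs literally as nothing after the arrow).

  | aaa
  | bcba => ba => a
  | cabcbcc => cabcc => cac
  | ccccbb

ba->a; bc->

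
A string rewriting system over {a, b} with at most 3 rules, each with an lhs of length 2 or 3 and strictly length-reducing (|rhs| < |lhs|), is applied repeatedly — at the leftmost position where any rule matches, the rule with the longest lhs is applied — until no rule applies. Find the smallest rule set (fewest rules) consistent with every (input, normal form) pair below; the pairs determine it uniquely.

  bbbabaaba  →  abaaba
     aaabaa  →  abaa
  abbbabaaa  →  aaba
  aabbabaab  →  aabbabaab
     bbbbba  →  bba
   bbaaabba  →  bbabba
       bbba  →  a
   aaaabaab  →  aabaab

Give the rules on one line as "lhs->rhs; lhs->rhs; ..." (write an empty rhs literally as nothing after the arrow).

  | bbbabaaba => abaaba
  | aaabaa => abaa
  | abbbabaaa => aabaaa => aaba
  | aabbabaab

aaa->a; bbb->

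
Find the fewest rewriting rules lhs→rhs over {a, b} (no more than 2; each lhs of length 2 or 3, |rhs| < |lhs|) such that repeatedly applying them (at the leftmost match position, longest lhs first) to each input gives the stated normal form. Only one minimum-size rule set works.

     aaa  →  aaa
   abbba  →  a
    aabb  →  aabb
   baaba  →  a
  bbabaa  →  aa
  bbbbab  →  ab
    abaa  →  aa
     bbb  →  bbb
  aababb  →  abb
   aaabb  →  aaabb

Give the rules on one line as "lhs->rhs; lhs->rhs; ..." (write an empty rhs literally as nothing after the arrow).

aba->ba; ba->a

  | aaa
  | abbba => abba => aba => ba => a
  | aabb
  | baaba => aaba => aba => ba => a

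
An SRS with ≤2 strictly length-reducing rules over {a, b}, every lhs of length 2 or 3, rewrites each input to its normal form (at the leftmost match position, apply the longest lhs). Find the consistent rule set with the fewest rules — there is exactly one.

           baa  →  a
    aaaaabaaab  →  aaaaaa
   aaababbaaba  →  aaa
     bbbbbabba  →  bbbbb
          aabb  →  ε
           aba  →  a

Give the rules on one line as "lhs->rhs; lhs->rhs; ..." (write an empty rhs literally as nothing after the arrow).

  | baa => a
  | aaaaabaaab => aaaaaaab => aaaaaa
  | aaababbaaba => aaabbaaba => aabaaba => aaaba => aaa
  | bbbbbabba => bbbbbba => bbbbb

ab->; ba->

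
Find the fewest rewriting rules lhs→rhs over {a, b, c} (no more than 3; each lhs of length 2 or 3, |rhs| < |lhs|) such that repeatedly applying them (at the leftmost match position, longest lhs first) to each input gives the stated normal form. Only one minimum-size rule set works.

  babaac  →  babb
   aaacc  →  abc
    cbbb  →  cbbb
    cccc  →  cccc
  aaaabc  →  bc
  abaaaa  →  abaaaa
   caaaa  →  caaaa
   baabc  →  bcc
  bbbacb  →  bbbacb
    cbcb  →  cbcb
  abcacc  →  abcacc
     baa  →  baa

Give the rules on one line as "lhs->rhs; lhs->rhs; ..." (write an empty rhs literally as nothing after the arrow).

  | babaac => babb
  | aaacc => abc
  | cbbb
  | cccc

aab->c; aac->b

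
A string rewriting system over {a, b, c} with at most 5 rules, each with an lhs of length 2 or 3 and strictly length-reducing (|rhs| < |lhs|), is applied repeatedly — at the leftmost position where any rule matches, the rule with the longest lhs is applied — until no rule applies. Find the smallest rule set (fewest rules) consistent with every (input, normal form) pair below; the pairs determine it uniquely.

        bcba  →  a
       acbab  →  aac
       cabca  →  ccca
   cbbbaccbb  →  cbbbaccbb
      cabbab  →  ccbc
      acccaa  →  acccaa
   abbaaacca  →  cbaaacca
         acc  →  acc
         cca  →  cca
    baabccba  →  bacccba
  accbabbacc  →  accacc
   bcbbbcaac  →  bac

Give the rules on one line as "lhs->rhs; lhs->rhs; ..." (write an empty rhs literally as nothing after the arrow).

ab->c; acb->aa; bca->; bcb->

  | bcba => a
  | acbab => aaab => aac
  | cabca => ccca
  | cbbbaccbb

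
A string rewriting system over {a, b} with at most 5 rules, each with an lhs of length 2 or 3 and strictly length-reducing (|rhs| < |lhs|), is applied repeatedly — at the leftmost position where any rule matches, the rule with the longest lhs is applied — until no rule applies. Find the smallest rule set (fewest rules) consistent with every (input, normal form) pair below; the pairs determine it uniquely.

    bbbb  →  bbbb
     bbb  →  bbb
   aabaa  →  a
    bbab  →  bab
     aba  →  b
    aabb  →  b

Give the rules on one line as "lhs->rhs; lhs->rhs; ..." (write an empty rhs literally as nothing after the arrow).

  | bbbb
  | bbb
  | aabaa => aa => a
  | bbab => bab

aa->a; aab->; aba->b; bba->ba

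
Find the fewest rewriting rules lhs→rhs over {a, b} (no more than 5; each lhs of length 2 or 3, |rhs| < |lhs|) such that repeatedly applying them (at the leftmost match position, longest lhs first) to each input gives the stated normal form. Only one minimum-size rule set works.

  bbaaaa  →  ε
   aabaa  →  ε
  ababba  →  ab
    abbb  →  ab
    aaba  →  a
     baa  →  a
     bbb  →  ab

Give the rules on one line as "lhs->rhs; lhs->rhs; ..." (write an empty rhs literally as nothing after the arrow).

aa->; aab->ab; ba->; bbb->ab

  | bbaaaa => baaa => aa => ε
  | aabaa => abaa => aa => ε
  | ababba => abba => ab
  | abbb => aab => ab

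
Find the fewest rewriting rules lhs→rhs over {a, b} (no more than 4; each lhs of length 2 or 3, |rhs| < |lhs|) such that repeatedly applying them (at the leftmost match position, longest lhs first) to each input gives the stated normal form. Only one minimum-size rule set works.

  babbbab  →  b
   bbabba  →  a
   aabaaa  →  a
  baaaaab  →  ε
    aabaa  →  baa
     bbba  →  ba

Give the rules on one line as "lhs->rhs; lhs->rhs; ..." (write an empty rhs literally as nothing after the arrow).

  | babbbab => bbbbab => bbab => ab => b
  | bbabba => abba => bba => a
  | aabaaa => abaaa => baaa => bba => a
  | baaaaab => bbaaab => aaab => bab => bb => ε

aaa->ba; ab->b; bb->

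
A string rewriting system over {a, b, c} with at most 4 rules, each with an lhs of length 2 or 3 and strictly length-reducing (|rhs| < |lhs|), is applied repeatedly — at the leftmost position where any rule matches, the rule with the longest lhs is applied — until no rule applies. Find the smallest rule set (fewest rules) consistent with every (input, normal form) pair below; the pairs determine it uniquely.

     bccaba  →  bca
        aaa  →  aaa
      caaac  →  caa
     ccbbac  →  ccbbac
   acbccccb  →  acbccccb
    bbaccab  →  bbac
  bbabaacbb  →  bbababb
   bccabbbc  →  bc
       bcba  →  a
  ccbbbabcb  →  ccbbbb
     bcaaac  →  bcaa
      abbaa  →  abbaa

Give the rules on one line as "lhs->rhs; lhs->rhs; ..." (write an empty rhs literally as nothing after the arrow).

aac->a; abc->; bcb->; cab->

  | bccaba => bca
  | aaa
  | caaac => caa
  | ccbbac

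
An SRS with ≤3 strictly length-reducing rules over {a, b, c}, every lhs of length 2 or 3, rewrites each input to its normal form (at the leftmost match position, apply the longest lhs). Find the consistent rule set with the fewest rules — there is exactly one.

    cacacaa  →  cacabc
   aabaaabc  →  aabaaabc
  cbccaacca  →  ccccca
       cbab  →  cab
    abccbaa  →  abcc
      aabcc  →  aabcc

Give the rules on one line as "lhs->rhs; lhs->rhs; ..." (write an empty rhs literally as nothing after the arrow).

caa->bc; cb->c

  | cacacaa => cacabc
  | aabaaabc
  | cbccaacca => cccaacca => ccbccca => ccccca
  | cbab => cab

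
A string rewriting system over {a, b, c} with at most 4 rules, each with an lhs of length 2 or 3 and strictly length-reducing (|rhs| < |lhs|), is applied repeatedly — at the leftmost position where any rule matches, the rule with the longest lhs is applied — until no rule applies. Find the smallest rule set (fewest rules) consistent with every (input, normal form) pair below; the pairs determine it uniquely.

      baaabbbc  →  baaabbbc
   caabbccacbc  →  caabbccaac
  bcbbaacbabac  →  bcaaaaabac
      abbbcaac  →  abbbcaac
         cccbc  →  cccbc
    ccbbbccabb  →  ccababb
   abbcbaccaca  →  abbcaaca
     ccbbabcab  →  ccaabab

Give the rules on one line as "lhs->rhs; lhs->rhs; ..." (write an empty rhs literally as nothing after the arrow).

abc->ab; acb->aa; acc->b; cbb->ca

  | baaabbbc
  | caabbccacbc => caabbccaac
  | bcbbaacbabac => bcaaacbabac => bcaaaaabac
  | abbbcaac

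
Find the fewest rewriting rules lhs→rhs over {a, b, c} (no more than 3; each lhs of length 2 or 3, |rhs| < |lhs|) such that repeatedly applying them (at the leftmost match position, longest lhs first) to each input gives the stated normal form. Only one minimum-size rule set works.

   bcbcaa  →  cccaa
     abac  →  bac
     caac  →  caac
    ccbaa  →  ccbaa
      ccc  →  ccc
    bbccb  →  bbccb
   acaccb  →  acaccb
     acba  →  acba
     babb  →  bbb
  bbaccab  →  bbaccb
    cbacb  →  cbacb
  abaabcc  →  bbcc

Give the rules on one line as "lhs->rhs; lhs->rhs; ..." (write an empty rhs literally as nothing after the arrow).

  | bcbcaa => cccaa
  | abac => bac
  | caac
  | ccbaa

ab->b; bcb->cc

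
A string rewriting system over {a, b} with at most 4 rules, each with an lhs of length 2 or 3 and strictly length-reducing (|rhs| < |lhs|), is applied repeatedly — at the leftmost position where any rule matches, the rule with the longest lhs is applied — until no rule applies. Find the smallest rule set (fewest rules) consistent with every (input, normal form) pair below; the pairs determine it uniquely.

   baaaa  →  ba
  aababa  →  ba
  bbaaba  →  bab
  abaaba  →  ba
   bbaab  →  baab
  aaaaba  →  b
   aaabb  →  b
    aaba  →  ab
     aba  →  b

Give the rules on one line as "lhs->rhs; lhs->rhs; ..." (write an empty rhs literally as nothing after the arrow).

aaa->; aba->bb; bb->b; bbb->ba

  | baaaa => ba
  | aababa => abbba => abaa => bba => ba
  | bbaaba => baaba => babb => bab
  | abaaba => bbaba => baba => bbb => ba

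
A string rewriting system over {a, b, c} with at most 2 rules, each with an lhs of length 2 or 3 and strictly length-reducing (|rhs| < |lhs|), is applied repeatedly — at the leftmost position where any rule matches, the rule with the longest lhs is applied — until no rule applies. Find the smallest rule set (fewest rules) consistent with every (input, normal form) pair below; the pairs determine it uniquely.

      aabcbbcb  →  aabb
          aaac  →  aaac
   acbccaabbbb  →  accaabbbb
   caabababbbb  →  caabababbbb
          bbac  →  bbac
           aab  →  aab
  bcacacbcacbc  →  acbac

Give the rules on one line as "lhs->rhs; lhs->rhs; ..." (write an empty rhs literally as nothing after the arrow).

bc->; cac->cb

  | aabcbbcb => aabbcb => aabb
  | aaac
  | acbccaabbbb => accaabbbb
  | caabababbbb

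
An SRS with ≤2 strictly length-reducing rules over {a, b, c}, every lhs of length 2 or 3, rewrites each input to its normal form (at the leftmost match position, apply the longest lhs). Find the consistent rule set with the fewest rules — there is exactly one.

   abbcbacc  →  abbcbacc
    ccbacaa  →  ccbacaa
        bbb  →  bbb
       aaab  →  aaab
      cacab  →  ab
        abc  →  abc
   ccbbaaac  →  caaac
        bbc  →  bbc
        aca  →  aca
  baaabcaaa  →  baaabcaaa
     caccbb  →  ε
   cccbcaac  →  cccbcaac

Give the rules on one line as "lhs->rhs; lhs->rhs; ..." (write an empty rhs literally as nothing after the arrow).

cac->; cbb->

  | abbcbacc
  | ccbacaa
  | bbb
  | aaab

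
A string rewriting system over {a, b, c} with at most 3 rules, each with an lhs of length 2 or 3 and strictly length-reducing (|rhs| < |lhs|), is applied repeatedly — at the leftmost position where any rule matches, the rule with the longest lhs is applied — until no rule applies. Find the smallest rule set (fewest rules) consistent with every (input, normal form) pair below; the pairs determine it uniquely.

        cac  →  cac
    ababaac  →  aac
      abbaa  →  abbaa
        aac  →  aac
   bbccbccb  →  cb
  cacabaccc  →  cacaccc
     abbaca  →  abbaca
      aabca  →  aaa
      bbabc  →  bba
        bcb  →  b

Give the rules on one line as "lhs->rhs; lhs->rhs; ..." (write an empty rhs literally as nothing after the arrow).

  | cac
  | ababaac => abaac => aac
  | abbaa
  | aac

aba->a; bc->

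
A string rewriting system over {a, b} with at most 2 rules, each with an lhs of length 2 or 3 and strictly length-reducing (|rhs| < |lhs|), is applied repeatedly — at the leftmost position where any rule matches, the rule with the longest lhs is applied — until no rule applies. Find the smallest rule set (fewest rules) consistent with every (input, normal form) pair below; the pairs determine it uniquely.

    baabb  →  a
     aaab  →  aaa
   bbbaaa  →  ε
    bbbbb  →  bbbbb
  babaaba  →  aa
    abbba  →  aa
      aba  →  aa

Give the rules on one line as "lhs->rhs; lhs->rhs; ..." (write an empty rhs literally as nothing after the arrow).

  | baabb => abb => ab => a
  | aaab => aaa
  | bbbaaa => bbaa => ba => ε
  | bbbbb

ab->a; ba->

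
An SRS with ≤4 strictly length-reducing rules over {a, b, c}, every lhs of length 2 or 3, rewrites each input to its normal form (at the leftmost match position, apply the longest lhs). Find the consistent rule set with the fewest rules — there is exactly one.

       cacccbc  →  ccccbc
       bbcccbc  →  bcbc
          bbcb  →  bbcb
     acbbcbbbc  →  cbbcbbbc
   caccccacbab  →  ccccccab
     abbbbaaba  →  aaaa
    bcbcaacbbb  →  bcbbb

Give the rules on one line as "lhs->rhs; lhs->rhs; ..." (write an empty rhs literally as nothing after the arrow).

ac->c; ba->a; bcc->

  | cacccbc => ccccbc
  | bbcccbc => bcbc
  | bbcb
  | acbbcbbbc => cbbcbbbc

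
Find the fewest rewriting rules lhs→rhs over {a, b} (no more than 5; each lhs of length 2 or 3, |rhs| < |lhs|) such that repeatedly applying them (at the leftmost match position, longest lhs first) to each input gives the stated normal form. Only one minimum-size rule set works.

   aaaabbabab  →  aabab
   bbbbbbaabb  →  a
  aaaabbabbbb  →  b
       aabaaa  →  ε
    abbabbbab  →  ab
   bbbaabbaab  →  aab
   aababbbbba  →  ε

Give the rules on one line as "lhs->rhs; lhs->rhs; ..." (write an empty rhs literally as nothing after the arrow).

aaa->; baa->; bb->; bbb->a

  | aaaabbabab => abbabab => aabab
  | bbbbbbaabb => abbbaabb => aaaabb => abb => a
  | aaaabbabbbb => abbabbbb => aabbbb => aaab => b
  | aabaaa => aaa => ε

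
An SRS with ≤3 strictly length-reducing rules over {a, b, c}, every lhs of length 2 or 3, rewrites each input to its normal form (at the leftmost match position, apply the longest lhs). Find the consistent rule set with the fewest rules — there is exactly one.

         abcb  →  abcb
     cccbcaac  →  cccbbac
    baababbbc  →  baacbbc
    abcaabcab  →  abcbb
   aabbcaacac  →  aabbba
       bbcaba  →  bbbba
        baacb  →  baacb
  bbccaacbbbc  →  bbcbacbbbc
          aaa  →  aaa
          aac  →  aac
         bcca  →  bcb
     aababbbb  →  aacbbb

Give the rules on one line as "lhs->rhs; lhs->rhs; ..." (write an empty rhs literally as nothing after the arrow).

  | abcb
  | cccbcaac => cccbbac
  | baababbbc => baacbbc
  | abcaabcab => abbabcab => abccab => abcbb

bab->c; ca->b; cac->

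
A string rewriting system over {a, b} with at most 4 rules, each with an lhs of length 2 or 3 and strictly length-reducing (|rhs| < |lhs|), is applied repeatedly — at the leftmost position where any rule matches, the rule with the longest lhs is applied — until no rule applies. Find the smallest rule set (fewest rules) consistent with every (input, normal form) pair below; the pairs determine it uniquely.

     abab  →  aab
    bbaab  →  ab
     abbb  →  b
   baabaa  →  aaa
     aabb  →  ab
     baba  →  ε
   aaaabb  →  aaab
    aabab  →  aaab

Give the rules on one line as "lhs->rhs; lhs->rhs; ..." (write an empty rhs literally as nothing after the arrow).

  | abab => aab
  | bbaab => baab => ab
  | abbb => bb => b
  | baabaa => abaa => aaa

aba->aa; abb->b; ba->; bb->b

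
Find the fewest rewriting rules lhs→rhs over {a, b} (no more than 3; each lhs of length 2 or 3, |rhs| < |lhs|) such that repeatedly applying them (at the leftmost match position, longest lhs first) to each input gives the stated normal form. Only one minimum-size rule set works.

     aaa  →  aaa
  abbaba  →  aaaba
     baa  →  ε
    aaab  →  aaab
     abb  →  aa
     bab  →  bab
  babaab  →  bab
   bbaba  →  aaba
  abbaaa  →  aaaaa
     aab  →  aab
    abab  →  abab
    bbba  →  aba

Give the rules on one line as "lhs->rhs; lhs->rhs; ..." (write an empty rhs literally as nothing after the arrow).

baa->; bb->a

  | aaa
  | abbaba => aaaba
  | baa => ε
  | aaab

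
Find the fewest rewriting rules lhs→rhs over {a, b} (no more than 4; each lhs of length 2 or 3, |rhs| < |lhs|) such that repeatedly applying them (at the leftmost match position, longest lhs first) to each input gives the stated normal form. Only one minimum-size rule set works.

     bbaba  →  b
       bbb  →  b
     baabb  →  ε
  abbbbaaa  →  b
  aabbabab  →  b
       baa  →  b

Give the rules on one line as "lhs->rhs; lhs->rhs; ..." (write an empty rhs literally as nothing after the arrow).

aa->b; aab->b; ba->a; bb->

  | bbaba => aba => aa => b
  | bbb => b
  | baabb => aabb => bb => ε
  | abbbbaaa => abbaaa => aaaa => baa => aa => b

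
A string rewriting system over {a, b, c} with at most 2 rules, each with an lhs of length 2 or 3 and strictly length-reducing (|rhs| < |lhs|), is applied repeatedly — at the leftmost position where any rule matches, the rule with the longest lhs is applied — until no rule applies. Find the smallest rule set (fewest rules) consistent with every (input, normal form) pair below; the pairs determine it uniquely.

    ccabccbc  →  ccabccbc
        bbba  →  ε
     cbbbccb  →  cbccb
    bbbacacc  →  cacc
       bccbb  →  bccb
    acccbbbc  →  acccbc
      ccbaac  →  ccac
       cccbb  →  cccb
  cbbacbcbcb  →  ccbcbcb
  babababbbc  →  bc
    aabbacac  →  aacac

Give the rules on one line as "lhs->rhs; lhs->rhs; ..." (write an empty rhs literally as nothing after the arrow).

ba->; bb->b

  | ccabccbc
  | bbba => bba => ba => ε
  | cbbbccb => cbbccb => cbccb
  | bbbacacc => bbacacc => bacacc => cacc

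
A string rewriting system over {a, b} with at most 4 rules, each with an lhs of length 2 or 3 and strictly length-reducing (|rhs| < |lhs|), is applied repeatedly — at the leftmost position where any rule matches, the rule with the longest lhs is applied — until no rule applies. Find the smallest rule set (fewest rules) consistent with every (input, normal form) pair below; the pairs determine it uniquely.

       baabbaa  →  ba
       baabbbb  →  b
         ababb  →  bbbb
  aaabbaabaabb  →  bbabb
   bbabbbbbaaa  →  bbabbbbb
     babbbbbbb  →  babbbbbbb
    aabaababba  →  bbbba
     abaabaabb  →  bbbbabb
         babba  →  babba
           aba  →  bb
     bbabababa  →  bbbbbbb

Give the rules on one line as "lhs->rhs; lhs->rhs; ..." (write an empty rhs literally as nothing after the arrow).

  | baabbaa => baabaa => baaaa => ba
  | baabbbb => baabbb => baabb => baab => baa => b
  | ababb => bbbb
  | aaabbaabaabb => bbaabaabb => bbaaaabb => bbabb

aa->; aaa->; aab->aa; aba->bb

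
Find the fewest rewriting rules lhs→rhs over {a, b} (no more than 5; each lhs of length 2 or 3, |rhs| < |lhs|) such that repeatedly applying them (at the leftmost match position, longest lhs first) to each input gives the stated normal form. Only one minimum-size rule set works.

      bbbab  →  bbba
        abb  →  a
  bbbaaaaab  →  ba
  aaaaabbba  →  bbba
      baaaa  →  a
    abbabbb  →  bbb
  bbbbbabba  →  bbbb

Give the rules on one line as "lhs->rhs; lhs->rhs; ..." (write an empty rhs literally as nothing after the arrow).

  | bbbab => bbba
  | abb => ab => a
  | bbbaaaaab => bbaaab => bab => ba
  | aaaaabbba => aaaabbba => aaabbba => aabbba => bbba

aa->a; aab->b; ab->a; baa->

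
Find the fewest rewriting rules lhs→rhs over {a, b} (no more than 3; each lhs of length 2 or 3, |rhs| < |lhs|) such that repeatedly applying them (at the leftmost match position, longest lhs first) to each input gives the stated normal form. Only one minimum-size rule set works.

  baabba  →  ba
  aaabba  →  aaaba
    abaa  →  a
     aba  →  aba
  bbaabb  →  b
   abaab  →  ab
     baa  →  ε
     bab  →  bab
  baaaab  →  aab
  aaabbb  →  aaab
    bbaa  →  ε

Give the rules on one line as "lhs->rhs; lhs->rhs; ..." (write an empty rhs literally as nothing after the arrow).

baa->; bb->b

  | baabba => bba => ba
  | aaabba => aaaba
  | abaa => a
  | aba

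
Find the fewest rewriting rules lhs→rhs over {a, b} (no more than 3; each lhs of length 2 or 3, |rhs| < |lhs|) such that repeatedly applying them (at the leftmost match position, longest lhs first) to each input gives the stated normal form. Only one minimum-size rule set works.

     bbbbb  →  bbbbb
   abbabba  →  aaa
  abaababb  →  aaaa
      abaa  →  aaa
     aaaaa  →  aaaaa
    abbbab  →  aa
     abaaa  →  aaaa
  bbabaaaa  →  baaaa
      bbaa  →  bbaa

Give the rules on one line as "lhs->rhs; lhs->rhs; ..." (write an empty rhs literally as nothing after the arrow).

ab->a; bab->

  | bbbbb
  | abbabba => ababba => aabba => aaba => aaa
  | abaababb => aaababb => aaaabb => aaaab => aaaa
  | abaa => aaa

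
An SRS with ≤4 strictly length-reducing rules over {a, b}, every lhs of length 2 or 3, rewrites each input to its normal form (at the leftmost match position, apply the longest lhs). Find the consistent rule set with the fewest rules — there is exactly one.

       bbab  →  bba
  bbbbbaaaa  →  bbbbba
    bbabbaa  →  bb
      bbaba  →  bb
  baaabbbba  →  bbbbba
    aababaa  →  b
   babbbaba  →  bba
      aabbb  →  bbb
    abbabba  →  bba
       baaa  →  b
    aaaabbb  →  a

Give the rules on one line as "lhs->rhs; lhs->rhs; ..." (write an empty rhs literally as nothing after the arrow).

  | bbab => bba
  | bbbbbaaaa => bbbbba
  | bbabbaa => bbabaa => bbaaa => bb
  | bbaba => bbaa => bb

aa->; aaa->; ab->a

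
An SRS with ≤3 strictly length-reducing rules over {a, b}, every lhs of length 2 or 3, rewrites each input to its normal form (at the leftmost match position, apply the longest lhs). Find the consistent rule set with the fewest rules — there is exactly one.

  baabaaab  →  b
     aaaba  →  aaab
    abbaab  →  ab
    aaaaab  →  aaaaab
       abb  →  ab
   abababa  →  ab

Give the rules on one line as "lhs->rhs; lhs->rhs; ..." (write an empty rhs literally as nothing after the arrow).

  | baabaaab => babaaab => bbaaab => baaab => baab => bab => bb => b
  | aaaba => aaab
  | abbaab => abaab => abab => abb => ab
  | aaaaab

ba->b; bb->b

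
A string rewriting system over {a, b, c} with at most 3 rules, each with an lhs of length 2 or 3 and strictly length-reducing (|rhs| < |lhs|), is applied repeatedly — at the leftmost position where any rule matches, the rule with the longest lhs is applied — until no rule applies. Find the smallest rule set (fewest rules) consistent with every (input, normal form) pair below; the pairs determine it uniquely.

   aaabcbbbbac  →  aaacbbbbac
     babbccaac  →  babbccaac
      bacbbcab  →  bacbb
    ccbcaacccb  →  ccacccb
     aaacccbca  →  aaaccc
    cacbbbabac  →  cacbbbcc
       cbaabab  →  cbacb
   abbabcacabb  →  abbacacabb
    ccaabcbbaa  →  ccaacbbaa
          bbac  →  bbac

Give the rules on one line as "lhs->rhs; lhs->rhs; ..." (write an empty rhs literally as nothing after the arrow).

aba->c; abc->ac; bca->

  | aaabcbbbbac => aaacbbbbac
  | babbccaac
  | bacbbcab => bacbb
  | ccbcaacccb => ccacccb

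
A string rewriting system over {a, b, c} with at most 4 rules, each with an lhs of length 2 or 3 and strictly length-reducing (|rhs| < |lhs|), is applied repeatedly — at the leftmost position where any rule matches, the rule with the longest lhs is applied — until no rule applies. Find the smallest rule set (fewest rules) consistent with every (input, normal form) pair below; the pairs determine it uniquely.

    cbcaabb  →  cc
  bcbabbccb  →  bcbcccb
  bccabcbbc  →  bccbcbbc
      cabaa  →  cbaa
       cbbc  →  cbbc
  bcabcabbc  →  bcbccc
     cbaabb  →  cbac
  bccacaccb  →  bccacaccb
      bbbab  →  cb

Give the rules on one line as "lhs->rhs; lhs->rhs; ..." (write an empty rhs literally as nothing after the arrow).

ab->b; abb->c; bbb->c; caa->

  | cbcaabb => cbbb => cc
  | bcbabbccb => bcbcccb
  | bccabcbbc => bccbcbbc
  | cabaa => cbaa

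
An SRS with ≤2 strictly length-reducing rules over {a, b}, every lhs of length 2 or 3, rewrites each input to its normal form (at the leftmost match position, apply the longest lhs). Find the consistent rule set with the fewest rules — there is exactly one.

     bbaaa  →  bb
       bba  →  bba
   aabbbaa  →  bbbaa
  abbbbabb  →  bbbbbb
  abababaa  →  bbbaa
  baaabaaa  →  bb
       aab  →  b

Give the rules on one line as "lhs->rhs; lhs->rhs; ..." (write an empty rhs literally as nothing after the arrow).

  | bbaaa => bb
  | bba
  | aabbbaa => abbbaa => bbbaa
  | abbbbabb => bbbbabb => bbbbbb

aaa->; ab->b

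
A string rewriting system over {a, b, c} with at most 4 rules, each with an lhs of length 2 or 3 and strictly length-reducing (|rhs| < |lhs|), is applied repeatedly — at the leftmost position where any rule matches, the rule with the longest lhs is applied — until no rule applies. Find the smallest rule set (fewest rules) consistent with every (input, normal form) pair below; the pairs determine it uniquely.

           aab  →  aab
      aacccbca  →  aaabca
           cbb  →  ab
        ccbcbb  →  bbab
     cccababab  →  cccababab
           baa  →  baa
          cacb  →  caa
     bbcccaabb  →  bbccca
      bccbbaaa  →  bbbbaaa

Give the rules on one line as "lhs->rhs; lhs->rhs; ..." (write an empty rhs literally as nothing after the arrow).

  | aab
  | aacccbca => aacbbca => aaabca
  | cbb => ab
  | ccbcbb => bbcbb => bbab

abb->; cb->a; ccb->bb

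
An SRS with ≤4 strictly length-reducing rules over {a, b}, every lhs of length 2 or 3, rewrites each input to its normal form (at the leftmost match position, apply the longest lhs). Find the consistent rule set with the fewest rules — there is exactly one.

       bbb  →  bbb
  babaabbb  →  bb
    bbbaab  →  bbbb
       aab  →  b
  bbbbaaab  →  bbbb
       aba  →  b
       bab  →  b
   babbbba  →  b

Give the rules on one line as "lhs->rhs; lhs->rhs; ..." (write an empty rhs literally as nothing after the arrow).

  | bbb
  | babaabbb => bbabbb => bbab => bb
  | bbbaab => bbbb
  | aab => b

aa->; ab->; aba->b; abb->a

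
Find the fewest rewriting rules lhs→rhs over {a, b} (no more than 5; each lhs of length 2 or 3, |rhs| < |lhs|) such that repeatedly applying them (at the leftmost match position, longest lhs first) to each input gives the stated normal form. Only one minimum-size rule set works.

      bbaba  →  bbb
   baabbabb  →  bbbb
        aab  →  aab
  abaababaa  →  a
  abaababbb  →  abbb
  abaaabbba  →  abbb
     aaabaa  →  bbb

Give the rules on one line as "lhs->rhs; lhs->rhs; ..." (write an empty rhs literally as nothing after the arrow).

  | bbaba => bbba => bbb
  | baabbabb => babbabb => bbabb => bbbb
  | aab
  | abaababaa => abababaa => ababaa => abaa => aba => a

aaa->bb; ba->; baa->ba; bba->bb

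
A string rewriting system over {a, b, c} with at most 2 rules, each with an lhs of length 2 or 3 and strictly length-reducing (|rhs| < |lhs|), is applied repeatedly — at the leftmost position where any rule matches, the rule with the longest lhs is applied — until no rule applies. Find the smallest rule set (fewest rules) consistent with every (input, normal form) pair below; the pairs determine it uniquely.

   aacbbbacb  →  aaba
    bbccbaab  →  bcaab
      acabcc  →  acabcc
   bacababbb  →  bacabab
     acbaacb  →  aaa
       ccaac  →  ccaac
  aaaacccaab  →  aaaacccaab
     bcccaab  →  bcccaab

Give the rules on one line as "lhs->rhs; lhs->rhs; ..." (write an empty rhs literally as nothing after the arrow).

  | aacbbbacb => aabbacb => aabacb => aaba
  | bbccbaab => bccbaab => bcaab
  | acabcc
  | bacababbb => bacababb => bacabab

bb->b; cb->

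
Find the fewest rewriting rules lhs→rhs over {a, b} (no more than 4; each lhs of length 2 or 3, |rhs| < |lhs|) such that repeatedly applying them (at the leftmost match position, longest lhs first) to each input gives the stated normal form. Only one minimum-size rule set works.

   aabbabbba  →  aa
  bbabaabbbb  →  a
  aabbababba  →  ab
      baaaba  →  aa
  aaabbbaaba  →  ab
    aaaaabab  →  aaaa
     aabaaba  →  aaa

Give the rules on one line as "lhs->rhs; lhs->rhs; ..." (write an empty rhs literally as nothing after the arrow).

aab->a; ba->b; baa->ab; bb->

  | aabbabbba => ababbba => abbbba => abba => aa
  | bbabaabbbb => abaabbbb => aabbbbb => abbbb => abb => a
  | aabbababba => abababba => abbabba => aabba => aba => ab
  | baaaba => ababa => abba => aa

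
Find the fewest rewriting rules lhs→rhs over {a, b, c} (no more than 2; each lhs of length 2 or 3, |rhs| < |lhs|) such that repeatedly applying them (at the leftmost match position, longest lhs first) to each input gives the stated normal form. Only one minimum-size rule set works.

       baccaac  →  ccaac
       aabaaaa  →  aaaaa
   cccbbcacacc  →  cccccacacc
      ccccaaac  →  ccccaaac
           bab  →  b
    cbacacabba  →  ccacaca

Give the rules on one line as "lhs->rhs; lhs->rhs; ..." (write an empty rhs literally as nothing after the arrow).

ba->; bb->c

  | baccaac => ccaac
  | aabaaaa => aaaaa
  | cccbbcacacc => cccccacacc
  | ccccaaac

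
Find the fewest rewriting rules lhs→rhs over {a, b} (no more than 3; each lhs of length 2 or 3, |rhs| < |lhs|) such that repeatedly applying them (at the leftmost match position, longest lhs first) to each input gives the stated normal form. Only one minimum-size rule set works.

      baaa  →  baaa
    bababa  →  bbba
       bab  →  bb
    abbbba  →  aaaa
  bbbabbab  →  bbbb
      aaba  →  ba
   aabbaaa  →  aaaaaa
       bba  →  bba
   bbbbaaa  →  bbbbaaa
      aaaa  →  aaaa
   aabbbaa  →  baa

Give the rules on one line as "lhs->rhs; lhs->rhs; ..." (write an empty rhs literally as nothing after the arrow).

ab->b; abb->aa

  | baaa
  | bababa => bbaba => bbba
  | bab => bb
  | abbbba => aabba => aaaa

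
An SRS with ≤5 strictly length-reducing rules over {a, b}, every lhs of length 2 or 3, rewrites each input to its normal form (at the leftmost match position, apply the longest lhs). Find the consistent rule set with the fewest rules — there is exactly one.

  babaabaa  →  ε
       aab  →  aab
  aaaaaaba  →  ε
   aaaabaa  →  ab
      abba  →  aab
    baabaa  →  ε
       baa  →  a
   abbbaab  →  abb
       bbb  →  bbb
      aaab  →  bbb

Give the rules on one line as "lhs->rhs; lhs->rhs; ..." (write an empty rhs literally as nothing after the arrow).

aaa->bb; aba->b; ba->; bba->ab

  | babaabaa => baabaa => abaa => ba => ε
  | aab
  | aaaaaaba => bbaaaba => abaaba => baba => ba => ε
  | aaaabaa => bbabaa => abbaa => aaba => ab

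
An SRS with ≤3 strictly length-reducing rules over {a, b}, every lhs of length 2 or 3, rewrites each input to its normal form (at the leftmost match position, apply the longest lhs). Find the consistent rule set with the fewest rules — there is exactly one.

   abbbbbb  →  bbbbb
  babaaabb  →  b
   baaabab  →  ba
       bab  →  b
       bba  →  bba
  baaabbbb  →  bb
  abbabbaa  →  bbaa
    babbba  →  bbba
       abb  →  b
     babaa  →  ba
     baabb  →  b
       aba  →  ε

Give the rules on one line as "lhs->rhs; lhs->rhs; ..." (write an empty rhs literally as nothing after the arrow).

  | abbbbbb => bbbbb
  | babaaabb => baabb => bab => b
  | baaabab => baab => ba
  | bab => b

ab->; aba->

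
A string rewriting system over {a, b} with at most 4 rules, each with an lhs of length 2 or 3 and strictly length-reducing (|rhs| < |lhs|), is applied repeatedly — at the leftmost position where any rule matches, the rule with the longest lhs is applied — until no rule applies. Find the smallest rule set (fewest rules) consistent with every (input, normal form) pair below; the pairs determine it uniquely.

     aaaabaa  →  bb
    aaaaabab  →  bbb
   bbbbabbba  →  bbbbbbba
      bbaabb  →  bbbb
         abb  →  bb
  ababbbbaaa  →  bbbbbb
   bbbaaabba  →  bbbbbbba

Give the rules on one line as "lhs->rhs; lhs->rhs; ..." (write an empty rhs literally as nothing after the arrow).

aa->; aaa->bb; ab->; abb->bb

  | aaaabaa => bbabaa => bbaa => bb
  | aaaaabab => bbaabab => bbbab => bbb
  | bbbbabbba => bbbbbbba
  | bbaabb => bbbb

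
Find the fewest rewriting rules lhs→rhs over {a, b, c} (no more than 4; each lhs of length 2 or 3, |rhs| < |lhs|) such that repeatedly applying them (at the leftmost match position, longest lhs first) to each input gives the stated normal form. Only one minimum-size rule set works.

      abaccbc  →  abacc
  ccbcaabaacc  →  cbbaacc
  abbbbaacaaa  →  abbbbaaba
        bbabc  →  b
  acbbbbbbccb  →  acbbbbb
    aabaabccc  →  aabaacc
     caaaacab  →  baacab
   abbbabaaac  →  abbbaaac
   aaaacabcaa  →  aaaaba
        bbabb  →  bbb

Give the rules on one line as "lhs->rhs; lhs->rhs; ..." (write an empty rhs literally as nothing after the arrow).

  | abaccbc => abacc
  | ccbcaabaacc => ccaabaacc => cbbaacc
  | abbbbaacaaa => abbbbaaba
  | bbabc => bbc => b

bab->b; bc->; caa->b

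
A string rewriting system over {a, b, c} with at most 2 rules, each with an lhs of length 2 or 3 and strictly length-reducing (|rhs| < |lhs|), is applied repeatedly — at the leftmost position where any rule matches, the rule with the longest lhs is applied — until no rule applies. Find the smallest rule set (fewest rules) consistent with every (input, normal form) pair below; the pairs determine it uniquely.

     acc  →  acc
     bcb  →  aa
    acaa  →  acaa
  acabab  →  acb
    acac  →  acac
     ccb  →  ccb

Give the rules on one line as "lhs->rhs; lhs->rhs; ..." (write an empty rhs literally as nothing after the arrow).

aba->; bcb->aa

  | acc
  | bcb => aa
  | acaa
  | acabab => acb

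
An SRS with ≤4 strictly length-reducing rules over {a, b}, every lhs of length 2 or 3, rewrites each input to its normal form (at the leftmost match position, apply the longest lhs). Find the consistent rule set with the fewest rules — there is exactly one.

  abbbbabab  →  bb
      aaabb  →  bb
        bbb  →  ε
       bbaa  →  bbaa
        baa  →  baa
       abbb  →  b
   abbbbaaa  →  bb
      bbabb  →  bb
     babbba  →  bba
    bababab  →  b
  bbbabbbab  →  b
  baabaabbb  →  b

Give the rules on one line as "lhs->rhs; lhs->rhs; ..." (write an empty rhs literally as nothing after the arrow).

  | abbbbabab => bbabab => bbab => bb
  | aaabb => bb
  | bbb => ε
  | bbaa

aaa->; ab->; abb->; bbb->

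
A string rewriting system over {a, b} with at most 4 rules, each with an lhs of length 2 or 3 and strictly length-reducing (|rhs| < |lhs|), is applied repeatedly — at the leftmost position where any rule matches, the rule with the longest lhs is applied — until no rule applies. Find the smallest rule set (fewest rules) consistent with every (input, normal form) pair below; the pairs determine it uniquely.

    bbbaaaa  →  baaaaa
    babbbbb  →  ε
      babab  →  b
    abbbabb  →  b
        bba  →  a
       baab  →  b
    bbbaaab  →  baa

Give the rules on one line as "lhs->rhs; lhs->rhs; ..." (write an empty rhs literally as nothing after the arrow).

aab->; ab->; bb->; bbb->ba

  | bbbaaaa => baaaaa
  | babbbbb => bbbbb => babb => bb => ε
  | babab => bab => b
  | abbbabb => bbabb => abb => b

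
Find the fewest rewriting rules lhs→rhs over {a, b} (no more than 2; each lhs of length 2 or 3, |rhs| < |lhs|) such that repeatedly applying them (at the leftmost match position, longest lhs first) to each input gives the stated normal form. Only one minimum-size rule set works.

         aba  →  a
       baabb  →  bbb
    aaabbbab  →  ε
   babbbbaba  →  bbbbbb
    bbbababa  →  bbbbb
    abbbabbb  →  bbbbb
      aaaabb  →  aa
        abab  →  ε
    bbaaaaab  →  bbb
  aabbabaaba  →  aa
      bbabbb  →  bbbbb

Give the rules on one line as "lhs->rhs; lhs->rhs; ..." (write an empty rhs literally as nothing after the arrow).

ab->; ba->b

  | aba => a
  | baabb => babb => bbb
  | aaabbbab => aabbab => abab => ab => ε
  | babbbbaba => bbbbbaba => bbbbbba => bbbbbb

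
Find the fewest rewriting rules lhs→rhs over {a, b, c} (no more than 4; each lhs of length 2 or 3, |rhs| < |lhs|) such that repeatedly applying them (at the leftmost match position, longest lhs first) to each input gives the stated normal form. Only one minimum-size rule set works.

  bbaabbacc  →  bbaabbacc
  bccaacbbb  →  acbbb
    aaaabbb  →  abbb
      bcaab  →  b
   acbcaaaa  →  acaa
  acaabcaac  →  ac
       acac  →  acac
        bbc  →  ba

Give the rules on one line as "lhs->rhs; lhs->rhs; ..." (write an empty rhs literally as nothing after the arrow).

  | bbaabbacc
  | bccaacbbb => acaacbbb => acbbb
  | aaaabbb => abbb
  | bcaab => aaab => b

aaa->; aac->; bc->a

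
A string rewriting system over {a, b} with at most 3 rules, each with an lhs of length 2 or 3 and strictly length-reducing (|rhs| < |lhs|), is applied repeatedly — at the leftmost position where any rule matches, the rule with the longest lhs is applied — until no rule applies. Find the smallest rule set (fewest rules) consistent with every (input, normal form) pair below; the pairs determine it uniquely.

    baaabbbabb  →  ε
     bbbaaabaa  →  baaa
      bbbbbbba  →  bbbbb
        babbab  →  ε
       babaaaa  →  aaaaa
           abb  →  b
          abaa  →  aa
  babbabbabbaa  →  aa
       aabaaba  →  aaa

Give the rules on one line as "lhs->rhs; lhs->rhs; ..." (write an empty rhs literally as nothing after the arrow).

ab->; bab->a; bba->

  | baaabbbabb => baabbabb => bababb => aabb => ab => ε
  | bbbaaabaa => baabaa => baaa
  | bbbbbbba => bbbbb
  | babbab => abab => ab => ε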